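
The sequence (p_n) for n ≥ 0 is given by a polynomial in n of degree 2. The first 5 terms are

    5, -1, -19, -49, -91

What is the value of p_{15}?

1st diffs: -6, -18, -30, -42.
2nd diffs: -12, -12, -12 (constant).
So p_n = -6n^2 + 5.
Evaluating at n = 15 gives p_{15} = -1345.

-1345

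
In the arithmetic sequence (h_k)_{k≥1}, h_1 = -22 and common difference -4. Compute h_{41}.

h_k = -22 + (k - 1)·(-4).
h_{41} = -22 + 40·(-4) = -182.

-182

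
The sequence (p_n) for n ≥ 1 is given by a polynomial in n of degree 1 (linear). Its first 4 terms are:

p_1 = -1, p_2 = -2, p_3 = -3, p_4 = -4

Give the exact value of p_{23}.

1st diffs: -1, -1, -1 (constant).
So p_n = -n.
Evaluating at n = 23 gives p_{23} = -23.

-23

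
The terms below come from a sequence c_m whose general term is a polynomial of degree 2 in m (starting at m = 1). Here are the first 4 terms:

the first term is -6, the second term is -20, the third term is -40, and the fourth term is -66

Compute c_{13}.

1st diffs: -14, -20, -26.
2nd diffs: -6, -6 (constant).
Newton forward-difference form: c_m = -6 + (-14)·C(m-1,1) + (-6)·C(m-1,2).
At m = 13: m-1 = 12, so c_{13} = -6 - 168 - 396 = -570.

-570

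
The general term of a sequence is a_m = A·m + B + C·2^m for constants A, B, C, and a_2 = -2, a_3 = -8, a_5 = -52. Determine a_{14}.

At m = 2, 3, 5: 2A + B + 4C = -2; 3A + B + 8C = -8; 5A + B + 32C = -52.
Subtracting the first from the second: A + 4C = -6.
Subtracting the second from the third: 2A + 24C = -44.
Solving: C = -2, A = 2, then B = 2.
So a_m = 2·m + 2 + (-2)·2^m; at m=14 this is -32738.

-32738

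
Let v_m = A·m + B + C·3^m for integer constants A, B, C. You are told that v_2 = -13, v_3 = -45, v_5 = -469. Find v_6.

Plug in m = 2, 3, 5: 2A + B + 9C = -13; 3A + B + 27C = -45; 5A + B + 243C = -469.
Subtracting the first from the second: A + 18C = -32.
Subtracting the second from the third: 2A + 216C = -424.
Solving: C = -2, A = 4, then B = -3.
Hence v_6 = 4·6 + (-3) + (-2)·729 = -1437.

-1437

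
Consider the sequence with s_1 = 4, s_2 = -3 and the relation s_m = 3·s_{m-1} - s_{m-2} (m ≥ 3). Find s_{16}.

-3767364

s_3 = -13;  s_4 = -36;  s_5 = -95;  …;  s_{13} = -209948;  s_{14} = -549651;  s_{15} = -1439005;  s_{16} = -3767364.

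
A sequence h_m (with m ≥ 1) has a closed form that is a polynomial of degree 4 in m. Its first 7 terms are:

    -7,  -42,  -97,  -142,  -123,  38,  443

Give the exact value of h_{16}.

43778

1st diffs: -35, -55, -45, 19, 161, 405.
2nd diffs: -20, 10, 64, 142, 244.
3rd diffs: 30, 54, 78, 102.
4th diffs: 24, 24, 24 (constant).
Newton forward-difference form: h_m = -7 + (-35)·C(m-1,1) + (-20)·C(m-1,2) + 30·C(m-1,3) + 24·C(m-1,4).
At m = 16: m-1 = 15, so h_{16} = -7 - 525 - 2100 + 13650 + 32760 = 43778.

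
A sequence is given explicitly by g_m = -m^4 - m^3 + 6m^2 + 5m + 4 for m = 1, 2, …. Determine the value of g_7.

g_7 = -1·7^4 - 1·7^3 + 6·7^2 + 5·7 + 4 = -2411.

-2411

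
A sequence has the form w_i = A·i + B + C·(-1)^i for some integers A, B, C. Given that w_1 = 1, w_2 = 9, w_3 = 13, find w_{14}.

81

Write the equations: A + B - C = 1; 2A + B + C = 9; 3A + B - C = 13.
Subtracting the first from the second: A + 2C = 8.
Subtracting the second from the third: A - 2C = 4.
Solving: C = 1, A = 6, then B = -4.
Hence w_{14} = 6·14 + (-4) + 1·1 = 81.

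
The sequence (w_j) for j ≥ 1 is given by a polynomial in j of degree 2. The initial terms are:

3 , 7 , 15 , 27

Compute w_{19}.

1st diffs: 4, 8, 12.
2nd diffs: 4, 4 (constant).
Newton forward-difference form: w_j = 3 + 4·C(j-1,1) + 4·C(j-1,2).
At j = 19: j-1 = 18, so w_{19} = 3 + 72 + 612 = 687.

687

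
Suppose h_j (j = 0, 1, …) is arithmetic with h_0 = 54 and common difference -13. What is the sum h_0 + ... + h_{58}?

-19057

h_j = 54 + (j - 0)·(-13).
h_{58} = -700; S = 59·(54 + (-700))/2 = -19057.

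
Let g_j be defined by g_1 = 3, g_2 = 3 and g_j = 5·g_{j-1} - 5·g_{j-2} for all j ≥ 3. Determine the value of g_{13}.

Compute successive terms:
g_3 = 0, g_4 = -15, g_5 = -75, …, g_{10} = -54375, g_{11} = -196875, g_{12} = -712500, g_{13} = -2578125.

-2578125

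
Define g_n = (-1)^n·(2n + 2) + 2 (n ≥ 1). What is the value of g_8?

(-1)^8 = 1; 2n + 2 at n=8 is 18; so g_8 = 20.

20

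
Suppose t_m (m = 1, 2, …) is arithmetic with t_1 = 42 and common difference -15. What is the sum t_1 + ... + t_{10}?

t_m = 42 + (m - 1)·(-15).
t_{10} = -93; S = 10·(42 + (-93))/2 = -255.

-255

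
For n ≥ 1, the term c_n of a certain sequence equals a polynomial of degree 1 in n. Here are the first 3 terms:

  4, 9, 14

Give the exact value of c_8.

1st diffs: 5, 5 (constant).
So c_n = 5n - 1.
Evaluating at n = 8 gives c_8 = 39.

39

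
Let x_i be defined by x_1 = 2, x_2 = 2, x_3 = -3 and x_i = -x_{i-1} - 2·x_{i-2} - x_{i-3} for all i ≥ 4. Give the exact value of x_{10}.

-13

x_4 = -3; x_5 = 7; x_6 = 2; x_7 = -13; x_8 = 2; x_9 = 22; x_{10} = -13.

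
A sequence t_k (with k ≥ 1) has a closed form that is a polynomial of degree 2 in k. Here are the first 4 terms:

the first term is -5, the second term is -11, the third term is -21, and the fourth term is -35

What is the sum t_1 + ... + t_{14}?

1st diffs: -6, -10, -14.
2nd diffs: -4, -4 (constant).
Newton forward-difference form: t_k = -5 + (-6)·C(k-1,1) + (-4)·C(k-1,2).
Continuing: …, -53, -75, -101, -131, …, t_{14} = -395.
Summing k = 1..14 (14 terms) gives -2072.

-2072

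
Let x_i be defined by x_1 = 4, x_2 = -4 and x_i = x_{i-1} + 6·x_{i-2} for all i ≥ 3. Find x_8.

1340

Applying the relation repeatedly:
x_3 = 20; x_4 = -4; x_5 = 116; x_6 = 92; x_7 = 788; x_8 = 1340.
(Characteristic roots are 3 and -2.)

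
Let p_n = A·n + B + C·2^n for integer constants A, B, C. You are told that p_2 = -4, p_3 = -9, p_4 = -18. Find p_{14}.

-16396

Plug in n = 2, 3, 4: 2A + B + 4C = -4; 3A + B + 8C = -9; 4A + B + 16C = -18.
Subtracting the first from the second: A + 4C = -5.
Subtracting the second from the third: A + 8C = -9.
Solving: C = -1, A = -1, then B = 2.
So p_n = -1·n + 2 + (-1)·2^n; at n=14 this is -16396.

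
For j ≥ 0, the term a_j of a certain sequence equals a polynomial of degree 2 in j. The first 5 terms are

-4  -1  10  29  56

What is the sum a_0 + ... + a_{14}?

3895

1st diffs: 3, 11, 19, 27.
2nd diffs: 8, 8, 8 (constant).
Newton forward-difference form: a_j = -4 + 3·C(j,1) + 8·C(j,2).
Continuing: …, 91, 134, 185, 244, …, a_{14} = 766.
Summing j = 0..14 (15 terms) gives 3895.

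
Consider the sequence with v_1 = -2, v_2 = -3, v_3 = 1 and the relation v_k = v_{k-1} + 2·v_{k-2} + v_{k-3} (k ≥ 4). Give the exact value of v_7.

Compute successive terms:
v_4 = -7;  v_5 = -8;  v_6 = -21;  v_7 = -44.

-44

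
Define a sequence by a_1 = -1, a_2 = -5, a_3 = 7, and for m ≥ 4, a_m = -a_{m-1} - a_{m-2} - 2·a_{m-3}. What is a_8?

-3

Step forward from the initial values:
a_4 = 0;  a_5 = 3;  a_6 = -17;  a_7 = 14;  a_8 = -3.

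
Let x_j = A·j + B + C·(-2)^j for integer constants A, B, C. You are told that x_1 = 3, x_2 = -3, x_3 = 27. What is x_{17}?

The three given values yield: A + B - 2C = 3; 2A + B + 4C = -3; 3A + B - 8C = 27.
Subtracting the first from the second: A + 6C = -6.
Subtracting the second from the third: A - 12C = 30.
Solving: C = -2, A = 6, then B = -7.
Hence x_{17} = 6·17 + (-7) + (-2)·(-131072) = 262239.

262239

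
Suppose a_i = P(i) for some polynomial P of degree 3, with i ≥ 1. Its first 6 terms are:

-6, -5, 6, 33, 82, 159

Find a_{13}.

1st diffs: 1, 11, 27, 49, 77.
2nd diffs: 10, 16, 22, 28.
3rd diffs: 6, 6, 6 (constant).
Newton forward-difference form: a_i = -6 + 1·C(i-1,1) + 10·C(i-1,2) + 6·C(i-1,3).
At i = 13: i-1 = 12, so a_{13} = -6 + 12 + 660 + 1320 = 1986.

1986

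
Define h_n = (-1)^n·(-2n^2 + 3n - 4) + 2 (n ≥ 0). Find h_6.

-56

(-1)^6 = 1; -2n^2 + 3n - 4 at n=6 is -58; so h_6 = -56.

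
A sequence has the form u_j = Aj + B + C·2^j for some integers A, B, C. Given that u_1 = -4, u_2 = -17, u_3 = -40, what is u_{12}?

-20507

Plug in j = 1, 2, 3: A + B + 2C = -4; 2A + B + 4C = -17; 3A + B + 8C = -40.
Subtracting the first from the second: A + 2C = -13.
Subtracting the second from the third: A + 4C = -23.
Solving: C = -5, A = -3, then B = 9.
So u_j = -3·j + 9 + (-5)·2^j; at j=12 this is -20507.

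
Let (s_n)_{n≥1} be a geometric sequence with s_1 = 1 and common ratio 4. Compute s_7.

s_n = 1·4^(n-1).
s_7 = 1·4^6 = 4096.

4096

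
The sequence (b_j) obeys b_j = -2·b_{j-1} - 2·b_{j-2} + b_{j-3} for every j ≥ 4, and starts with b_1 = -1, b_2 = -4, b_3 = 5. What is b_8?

Step forward from the initial values:
b_4 = -3;  b_5 = -8;  b_6 = 27;  b_7 = -41;  b_8 = 20.

20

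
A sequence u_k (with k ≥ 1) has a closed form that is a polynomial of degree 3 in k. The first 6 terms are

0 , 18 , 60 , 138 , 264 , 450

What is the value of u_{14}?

1st diffs: 18, 42, 78, 126, 186.
2nd diffs: 24, 36, 48, 60.
3rd diffs: 12, 12, 12 (constant).
Newton forward-difference form: u_k = 18·C(k-1,1) + 24·C(k-1,2) + 12·C(k-1,3).
At k = 14: k-1 = 13, so u_{14} = 234 + 1872 + 3432 = 5538.

5538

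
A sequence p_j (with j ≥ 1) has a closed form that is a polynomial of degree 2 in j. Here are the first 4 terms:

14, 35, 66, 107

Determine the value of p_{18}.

1st diffs: 21, 31, 41.
2nd diffs: 10, 10 (constant).
Newton forward-difference form: p_j = 14 + 21·C(j-1,1) + 10·C(j-1,2).
At j = 18: j-1 = 17, so p_{18} = 14 + 357 + 1360 = 1731.

1731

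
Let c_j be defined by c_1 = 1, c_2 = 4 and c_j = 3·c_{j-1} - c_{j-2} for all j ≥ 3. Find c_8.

c_3 = 11  c_4 = 29  c_5 = 76  c_6 = 199  c_7 = 521  c_8 = 1364.

1364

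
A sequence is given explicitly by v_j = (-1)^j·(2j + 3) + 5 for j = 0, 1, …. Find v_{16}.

(-1)^16 = 1; 2j + 3 at j=16 is 35; so v_{16} = 40.

40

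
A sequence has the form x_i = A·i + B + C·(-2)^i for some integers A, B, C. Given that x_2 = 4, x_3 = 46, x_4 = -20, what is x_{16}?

Plug in i = 2, 3, 4: 2A + B + 4C = 4; 3A + B - 8C = 46; 4A + B + 16C = -20.
Subtracting the first from the second: A - 12C = 42.
Subtracting the second from the third: A + 24C = -66.
Solving: C = -3, A = 6, then B = 4.
Hence x_{16} = 6·16 + 4 + (-3)·65536 = -196508.

-196508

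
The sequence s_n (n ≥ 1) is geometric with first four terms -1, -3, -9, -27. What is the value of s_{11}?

-59049

Common ratio r = 3.
s_n = (-1)·3^(n-1).
s_{11} = (-1)·3^10 = -59049.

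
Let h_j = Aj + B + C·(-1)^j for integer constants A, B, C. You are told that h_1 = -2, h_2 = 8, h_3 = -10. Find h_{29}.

-114

Write the equations: A + B - C = -2; 2A + B + C = 8; 3A + B - C = -10.
Subtracting the first from the second: A + 2C = 10.
Subtracting the second from the third: A - 2C = -18.
Solving: C = 7, A = -4, then B = 9.
So h_j = -4·j + 9 + 7·(-1)^j; at j=29 this is -114.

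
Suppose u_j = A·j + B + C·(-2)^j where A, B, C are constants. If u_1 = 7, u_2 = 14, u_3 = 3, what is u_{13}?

-8171

Write the equations: A + B - 2C = 7; 2A + B + 4C = 14; 3A + B - 8C = 3.
Subtracting the first from the second: A + 6C = 7.
Subtracting the second from the third: A - 12C = -11.
Solving: C = 1, A = 1, then B = 8.
Hence u_{13} = 1·13 + 8 + 1·(-8192) = -8171.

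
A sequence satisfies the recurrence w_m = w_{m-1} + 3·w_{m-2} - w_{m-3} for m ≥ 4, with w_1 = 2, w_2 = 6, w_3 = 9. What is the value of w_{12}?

w_4 = 25  w_5 = 46  w_6 = 112  w_7 = 225  w_8 = 515  w_9 = 1078  w_{10} = 2398  w_{11} = 5117  w_{12} = 11233.

11233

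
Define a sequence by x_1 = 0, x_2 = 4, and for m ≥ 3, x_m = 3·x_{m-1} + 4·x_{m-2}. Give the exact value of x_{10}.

209716

Compute successive terms:
x_3 = 12, x_4 = 52, x_5 = 204, x_6 = 820, x_7 = 3276, x_8 = 13108, x_9 = 52428, x_{10} = 209716.
(Characteristic roots are 4 and -1.)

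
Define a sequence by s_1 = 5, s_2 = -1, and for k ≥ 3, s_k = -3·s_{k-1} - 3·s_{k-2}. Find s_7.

-135

Applying the relation repeatedly:
s_3 = -12, s_4 = 39, s_5 = -81, s_6 = 126, s_7 = -135.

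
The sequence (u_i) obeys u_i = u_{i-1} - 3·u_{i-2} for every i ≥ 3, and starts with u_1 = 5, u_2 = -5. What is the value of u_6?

Applying the relation repeatedly:
u_3 = -20; u_4 = -5; u_5 = 55; u_6 = 70.

70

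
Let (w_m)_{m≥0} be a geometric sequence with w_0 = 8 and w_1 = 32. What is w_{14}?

Common ratio r = 4.
w_m = 8·4^(m-0).
w_{14} = 8·4^14 = 2147483648.

2147483648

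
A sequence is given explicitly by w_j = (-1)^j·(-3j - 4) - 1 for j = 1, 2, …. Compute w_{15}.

48

(-1)^15 = -1; -3j - 4 at j=15 is -49; so w_{15} = 48.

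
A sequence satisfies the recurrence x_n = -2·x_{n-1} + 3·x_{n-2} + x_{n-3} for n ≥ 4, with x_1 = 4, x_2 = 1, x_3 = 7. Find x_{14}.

Applying the relation repeatedly:
x_4 = -7  x_5 = 36  x_6 = -86  …  x_{11} = 19177  x_{12} = -55792  x_{13} = 162546  x_{14} = -473291.

-473291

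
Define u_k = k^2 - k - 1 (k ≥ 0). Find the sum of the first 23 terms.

Over k = 0..22: Σk = 253, Σk² = 3795.
Total = (1)·3795 + (-1)·253 + (-1)·23 = 3519.

3519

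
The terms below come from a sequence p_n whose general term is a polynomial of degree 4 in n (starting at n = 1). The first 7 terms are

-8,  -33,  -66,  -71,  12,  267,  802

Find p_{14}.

26499

1st diffs: -25, -33, -5, 83, 255, 535.
2nd diffs: -8, 28, 88, 172, 280.
3rd diffs: 36, 60, 84, 108.
4th diffs: 24, 24, 24 (constant).
So p_n = n^4 - 4n^3 - 5n^2 + 3n - 3.
Evaluating at n = 14 gives p_{14} = 26499.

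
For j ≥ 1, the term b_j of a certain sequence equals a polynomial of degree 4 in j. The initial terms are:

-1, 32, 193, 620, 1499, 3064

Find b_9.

14935

1st diffs: 33, 161, 427, 879, 1565.
2nd diffs: 128, 266, 452, 686.
3rd diffs: 138, 186, 234.
4th diffs: 48, 48 (constant).
Newton forward-difference form: b_j = -1 + 33·C(j-1,1) + 128·C(j-1,2) + 138·C(j-1,3) + 48·C(j-1,4).
At j = 9: j-1 = 8, so b_9 = -1 + 264 + 3584 + 7728 + 3360 = 14935.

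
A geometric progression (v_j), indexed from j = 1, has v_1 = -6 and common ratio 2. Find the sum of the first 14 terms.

v_j = (-6)·2^(j-1).
S = (-6)·(2^14 - 1)/(2 - 1) = (-6)·(16384 - 1)/(1) = -98298.

-98298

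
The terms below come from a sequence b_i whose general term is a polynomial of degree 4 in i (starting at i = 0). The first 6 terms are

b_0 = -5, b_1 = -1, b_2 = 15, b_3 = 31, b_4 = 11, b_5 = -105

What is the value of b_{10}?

1st diffs: 4, 16, 16, -20, -116.
2nd diffs: 12, 0, -36, -96.
3rd diffs: -12, -36, -60.
4th diffs: -24, -24 (constant).
Newton forward-difference form: b_i = -5 + 4·C(i,1) + 12·C(i,2) + (-12)·C(i,3) + (-24)·C(i,4).
At i = 10: i = 10, so b_{10} = -5 + 40 + 540 - 1440 - 5040 = -5905.

-5905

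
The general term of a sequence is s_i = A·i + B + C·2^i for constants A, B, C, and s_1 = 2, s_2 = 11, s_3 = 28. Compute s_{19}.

2097164

At i = 1, 2, 3: A + B + 2C = 2; 2A + B + 4C = 11; 3A + B + 8C = 28.
Subtracting the first from the second: A + 2C = 9.
Subtracting the second from the third: A + 4C = 17.
Solving: C = 4, A = 1, then B = -7.
Therefore s_{19} = 19 + (-7) + 4·524288 = 2097164.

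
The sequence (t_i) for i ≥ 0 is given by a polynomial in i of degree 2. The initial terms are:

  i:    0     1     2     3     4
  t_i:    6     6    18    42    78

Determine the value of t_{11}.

1st diffs: 0, 12, 24, 36.
2nd diffs: 12, 12, 12 (constant).
Newton forward-difference form: t_i = 6 + 12·C(i,2).
At i = 11: i = 11, so t_{11} = 6 + 660 = 666.

666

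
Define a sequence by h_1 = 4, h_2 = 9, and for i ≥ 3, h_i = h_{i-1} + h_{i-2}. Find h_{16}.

6998

h_3 = 13;  h_4 = 22;  h_5 = 35;  …;  h_{13} = 1652;  h_{14} = 2673;  h_{15} = 4325;  h_{16} = 6998.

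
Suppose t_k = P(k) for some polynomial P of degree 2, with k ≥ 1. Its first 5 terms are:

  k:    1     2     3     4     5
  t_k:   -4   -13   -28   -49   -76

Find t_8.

-193

1st diffs: -9, -15, -21, -27.
2nd diffs: -6, -6, -6 (constant).
Newton forward-difference form: t_k = -4 + (-9)·C(k-1,1) + (-6)·C(k-1,2).
At k = 8: k-1 = 7, so t_8 = -4 - 63 - 126 = -193.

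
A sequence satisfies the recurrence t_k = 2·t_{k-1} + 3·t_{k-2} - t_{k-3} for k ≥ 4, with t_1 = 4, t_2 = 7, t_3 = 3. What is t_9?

Applying the relation repeatedly:
t_4 = 23;  t_5 = 48;  t_6 = 162;  t_7 = 445;  t_8 = 1328;  t_9 = 3829.

3829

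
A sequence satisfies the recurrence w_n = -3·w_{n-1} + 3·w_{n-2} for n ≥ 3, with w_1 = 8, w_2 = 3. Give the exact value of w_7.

2160

Step forward from the initial values:
w_3 = 15  w_4 = -36  w_5 = 153  w_6 = -567  w_7 = 2160.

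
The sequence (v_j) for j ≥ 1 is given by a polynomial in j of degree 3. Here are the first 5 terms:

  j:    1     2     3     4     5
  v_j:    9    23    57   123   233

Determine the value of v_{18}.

1st diffs: 14, 34, 66, 110.
2nd diffs: 20, 32, 44.
3rd diffs: 12, 12 (constant).
Newton forward-difference form: v_j = 9 + 14·C(j-1,1) + 20·C(j-1,2) + 12·C(j-1,3).
At j = 18: j-1 = 17, so v_{18} = 9 + 238 + 2720 + 8160 = 11127.

11127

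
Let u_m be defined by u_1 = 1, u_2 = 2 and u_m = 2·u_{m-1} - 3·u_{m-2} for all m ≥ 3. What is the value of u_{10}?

-22

Iterate the recurrence:
u_3 = 1  u_4 = -4  u_5 = -11  u_6 = -10  u_7 = 13  u_8 = 56  u_9 = 73  u_{10} = -22.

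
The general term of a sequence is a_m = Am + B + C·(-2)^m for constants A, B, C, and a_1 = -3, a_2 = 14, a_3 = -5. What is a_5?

-43

Plug in m = 1, 2, 3: A + B - 2C = -3; 2A + B + 4C = 14; 3A + B - 8C = -5.
Subtracting the first from the second: A + 6C = 17.
Subtracting the second from the third: A - 12C = -19.
Solving: C = 2, A = 5, then B = -4.
Therefore a_5 = 25 + (-4) + 2·(-32) = -43.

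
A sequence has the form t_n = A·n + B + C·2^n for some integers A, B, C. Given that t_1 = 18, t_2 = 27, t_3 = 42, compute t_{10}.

3111

The three given values yield: A + B + 2C = 18; 2A + B + 4C = 27; 3A + B + 8C = 42.
Subtracting the first from the second: A + 2C = 9.
Subtracting the second from the third: A + 4C = 15.
Solving: C = 3, A = 3, then B = 9.
So t_n = 3·n + 9 + 3·2^n; at n=10 this is 3111.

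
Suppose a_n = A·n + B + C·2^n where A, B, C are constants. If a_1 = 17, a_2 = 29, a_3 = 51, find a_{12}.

20509

At n = 1, 2, 3: A + B + 2C = 17; 2A + B + 4C = 29; 3A + B + 8C = 51.
Subtracting the first from the second: A + 2C = 12.
Subtracting the second from the third: A + 4C = 22.
Solving: C = 5, A = 2, then B = 5.
Therefore a_{12} = 24 + 5 + 5·4096 = 20509.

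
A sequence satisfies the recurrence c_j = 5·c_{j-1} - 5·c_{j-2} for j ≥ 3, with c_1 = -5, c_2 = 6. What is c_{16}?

1375703125

Step forward from the initial values:
c_3 = 55  c_4 = 245  c_5 = 950  …  c_{13} = 29046875  c_{14} = 105093750  c_{15} = 380234375  c_{16} = 1375703125.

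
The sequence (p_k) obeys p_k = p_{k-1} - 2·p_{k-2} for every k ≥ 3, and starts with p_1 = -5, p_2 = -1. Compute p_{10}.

-13

Applying the relation repeatedly:
p_3 = 9; p_4 = 11; p_5 = -7; p_6 = -29; p_7 = -15; p_8 = 43; p_9 = 73; p_{10} = -13.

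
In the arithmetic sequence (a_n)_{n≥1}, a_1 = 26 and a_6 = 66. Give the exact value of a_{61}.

506

Common difference d = (66 - 26) / (6 - 1) = 8.
a_n = 26 + (n - 1)·8.
a_{61} = 26 + 60·8 = 506.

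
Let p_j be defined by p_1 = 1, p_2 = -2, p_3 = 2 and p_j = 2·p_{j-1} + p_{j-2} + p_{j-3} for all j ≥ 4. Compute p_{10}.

708

Applying the relation repeatedly:
p_4 = 3  p_5 = 6  p_6 = 17  p_7 = 43  p_8 = 109  p_9 = 278  p_{10} = 708.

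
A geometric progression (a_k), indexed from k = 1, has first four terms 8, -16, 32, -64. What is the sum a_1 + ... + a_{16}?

Common ratio r = -2.
a_k = 8·(-2)^(k-1).
S = 8·((-2)^16 - 1)/(-2 - 1) = 8·(65536 - 1)/(-3) = -174760.

-174760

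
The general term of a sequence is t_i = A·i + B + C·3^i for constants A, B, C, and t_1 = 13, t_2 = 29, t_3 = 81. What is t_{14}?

14348885

At i = 1, 2, 3: A + B + 3C = 13; 2A + B + 9C = 29; 3A + B + 27C = 81.
Subtracting the first from the second: A + 6C = 16.
Subtracting the second from the third: A + 18C = 52.
Solving: C = 3, A = -2, then B = 6.
So t_i = -2·i + 6 + 3·3^i; at i=14 this is 14348885.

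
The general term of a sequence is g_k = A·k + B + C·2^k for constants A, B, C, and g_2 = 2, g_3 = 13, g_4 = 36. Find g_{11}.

Write the equations: 2A + B + 4C = 2; 3A + B + 8C = 13; 4A + B + 16C = 36.
Subtracting the first from the second: A + 4C = 11.
Subtracting the second from the third: A + 8C = 23.
Solving: C = 3, A = -1, then B = -8.
Hence g_{11} = -1·11 + (-8) + 3·2048 = 6125.

6125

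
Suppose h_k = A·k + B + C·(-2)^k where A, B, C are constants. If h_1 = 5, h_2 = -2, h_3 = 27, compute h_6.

The three given values yield: A + B - 2C = 5; 2A + B + 4C = -2; 3A + B - 8C = 27.
Subtracting the first from the second: A + 6C = -7.
Subtracting the second from the third: A - 12C = 29.
Solving: C = -2, A = 5, then B = -4.
So h_k = 5·k + (-4) + (-2)·(-2)^k; at k=6 this is -102.

-102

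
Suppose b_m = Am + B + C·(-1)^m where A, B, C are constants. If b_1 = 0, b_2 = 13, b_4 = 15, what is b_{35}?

34

At m = 1, 2, 4: A + B - C = 0; 2A + B + C = 13; 4A + B + C = 15.
Subtracting the first from the second: A + 2C = 13.
Subtracting the second from the third: 2A = 2.
Solving: C = 6, A = 1, then B = 5.
Therefore b_{35} = 35 + 5 + 6·(-1) = 34.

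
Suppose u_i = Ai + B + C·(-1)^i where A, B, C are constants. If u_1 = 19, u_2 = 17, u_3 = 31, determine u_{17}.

At i = 1, 2, 3: A + B - C = 19; 2A + B + C = 17; 3A + B - C = 31.
Subtracting the first from the second: A + 2C = -2.
Subtracting the second from the third: A - 2C = 14.
Solving: C = -4, A = 6, then B = 9.
Therefore u_{17} = 102 + 9 + (-4)·(-1) = 115.

115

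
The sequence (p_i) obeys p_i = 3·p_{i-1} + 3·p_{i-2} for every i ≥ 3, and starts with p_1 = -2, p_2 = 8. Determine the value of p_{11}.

859248

Iterate the recurrence:
p_3 = 18; p_4 = 78; p_5 = 288; p_6 = 1098; p_7 = 4158; p_8 = 15768; p_9 = 59778; p_{10} = 226638; p_{11} = 859248.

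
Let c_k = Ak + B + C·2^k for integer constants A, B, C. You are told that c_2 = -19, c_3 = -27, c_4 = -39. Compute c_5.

Write the equations: 2A + B + 4C = -19; 3A + B + 8C = -27; 4A + B + 16C = -39.
Subtracting the first from the second: A + 4C = -8.
Subtracting the second from the third: A + 8C = -12.
Solving: C = -1, A = -4, then B = -7.
So c_k = -4·k + (-7) + (-1)·2^k; at k=5 this is -59.

-59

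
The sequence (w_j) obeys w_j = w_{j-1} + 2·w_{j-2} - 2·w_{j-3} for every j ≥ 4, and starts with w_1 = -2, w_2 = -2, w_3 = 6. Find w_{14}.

502

Step forward from the initial values:
w_4 = 6  w_5 = 22  w_6 = 22  …  w_{11} = 246  w_{12} = 246  w_{13} = 502  w_{14} = 502.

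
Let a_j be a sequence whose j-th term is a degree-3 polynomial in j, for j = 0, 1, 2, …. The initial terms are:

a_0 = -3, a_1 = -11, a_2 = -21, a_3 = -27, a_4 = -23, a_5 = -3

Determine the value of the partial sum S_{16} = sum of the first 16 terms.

8792

1st diffs: -8, -10, -6, 4, 20.
2nd diffs: -2, 4, 10, 16.
3rd diffs: 6, 6, 6 (constant).
Newton forward-difference form: a_j = -3 + (-8)·C(j,1) + (-2)·C(j,2) + 6·C(j,3).
Continuing: …, 39, 109, 213, 357, …, a_{15} = 2397.
Summing j = 0..15 (16 terms) gives 8792.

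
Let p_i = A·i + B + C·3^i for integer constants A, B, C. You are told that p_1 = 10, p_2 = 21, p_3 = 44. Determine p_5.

270

Write the equations: A + B + 3C = 10; 2A + B + 9C = 21; 3A + B + 27C = 44.
Subtracting the first from the second: A + 6C = 11.
Subtracting the second from the third: A + 18C = 23.
Solving: C = 1, A = 5, then B = 2.
So p_i = 5·i + 2 + 1·3^i; at i=5 this is 270.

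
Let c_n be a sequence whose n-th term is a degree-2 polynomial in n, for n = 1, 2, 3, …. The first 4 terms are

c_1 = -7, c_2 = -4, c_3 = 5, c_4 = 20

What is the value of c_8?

140

1st diffs: 3, 9, 15.
2nd diffs: 6, 6 (constant).
Newton forward-difference form: c_n = -7 + 3·C(n-1,1) + 6·C(n-1,2).
At n = 8: n-1 = 7, so c_8 = -7 + 21 + 126 = 140.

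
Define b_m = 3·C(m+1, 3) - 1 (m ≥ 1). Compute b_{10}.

C(11, 3) = 165, so b_{10} = 494.

494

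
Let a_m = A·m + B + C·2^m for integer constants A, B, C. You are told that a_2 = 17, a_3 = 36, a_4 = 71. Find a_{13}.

32802

Write the equations: 2A + B + 4C = 17; 3A + B + 8C = 36; 4A + B + 16C = 71.
Subtracting the first from the second: A + 4C = 19.
Subtracting the second from the third: A + 8C = 35.
Solving: C = 4, A = 3, then B = -5.
Therefore a_{13} = 39 + (-5) + 4·8192 = 32802.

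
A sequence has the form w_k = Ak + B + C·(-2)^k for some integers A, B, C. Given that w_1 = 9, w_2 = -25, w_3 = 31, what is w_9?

The three given values yield: A + B - 2C = 9; 2A + B + 4C = -25; 3A + B - 8C = 31.
Subtracting the first from the second: A + 6C = -34.
Subtracting the second from the third: A - 12C = 56.
Solving: C = -5, A = -4, then B = 3.
Hence w_9 = -4·9 + 3 + (-5)·(-512) = 2527.

2527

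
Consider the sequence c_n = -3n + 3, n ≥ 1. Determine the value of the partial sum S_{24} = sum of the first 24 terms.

Over n = 1..24: Σn = 300.
Total = (-3)·300 + (3)·24 = -828.

-828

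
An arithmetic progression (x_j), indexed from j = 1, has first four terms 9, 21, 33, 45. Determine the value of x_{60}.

717

Common difference d = 12.
x_j = 9 + (j - 1)·12.
x_{60} = 9 + 59·12 = 717.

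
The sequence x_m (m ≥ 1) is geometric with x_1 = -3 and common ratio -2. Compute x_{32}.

x_m = (-3)·(-2)^(m-1).
x_{32} = (-3)·(-2)^31 = 6442450944.

6442450944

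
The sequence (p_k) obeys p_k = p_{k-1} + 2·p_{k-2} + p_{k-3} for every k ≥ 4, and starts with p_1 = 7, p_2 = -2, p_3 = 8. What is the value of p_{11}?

2483

p_4 = 11; p_5 = 25; p_6 = 55; p_7 = 116; p_8 = 251; p_9 = 538; p_{10} = 1156; p_{11} = 2483.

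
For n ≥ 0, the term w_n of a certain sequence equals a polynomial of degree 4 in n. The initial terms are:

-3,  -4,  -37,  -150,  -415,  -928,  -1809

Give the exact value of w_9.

1st diffs: -1, -33, -113, -265, -513, -881.
2nd diffs: -32, -80, -152, -248, -368.
3rd diffs: -48, -72, -96, -120.
4th diffs: -24, -24, -24 (constant).
So w_n = -n^4 - 2n^3 - 3n^2 + 5n - 3.
Evaluating at n = 9 gives w_9 = -8220.

-8220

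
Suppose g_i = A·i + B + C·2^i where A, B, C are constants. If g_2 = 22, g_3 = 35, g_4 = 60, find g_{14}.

Plug in i = 2, 3, 4: 2A + B + 4C = 22; 3A + B + 8C = 35; 4A + B + 16C = 60.
Subtracting the first from the second: A + 4C = 13.
Subtracting the second from the third: A + 8C = 25.
Solving: C = 3, A = 1, then B = 8.
Hence g_{14} = 1·14 + 8 + 3·16384 = 49174.

49174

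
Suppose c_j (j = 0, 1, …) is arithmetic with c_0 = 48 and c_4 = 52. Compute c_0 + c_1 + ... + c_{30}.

1953

Common difference d = (52 - 48) / (4 - 0) = 1.
c_j = 48 + (j - 0)·1.
c_{30} = 78; S = 31·(48 + 78)/2 = 1953.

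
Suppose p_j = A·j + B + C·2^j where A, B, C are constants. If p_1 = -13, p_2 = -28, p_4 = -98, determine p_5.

-183

Write the equations: A + B + 2C = -13; 2A + B + 4C = -28; 4A + B + 16C = -98.
Subtracting the first from the second: A + 2C = -15.
Subtracting the second from the third: 2A + 12C = -70.
Solving: C = -5, A = -5, then B = 2.
Hence p_5 = -5·5 + 2 + (-5)·32 = -183.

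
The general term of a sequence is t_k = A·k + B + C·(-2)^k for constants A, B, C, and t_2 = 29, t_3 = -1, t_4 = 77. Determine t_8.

Write the equations: 2A + B + 4C = 29; 3A + B - 8C = -1; 4A + B + 16C = 77.
Subtracting the first from the second: A - 12C = -30.
Subtracting the second from the third: A + 24C = 78.
Solving: C = 3, A = 6, then B = 5.
So t_k = 6·k + 5 + 3·(-2)^k; at k=8 this is 821.

821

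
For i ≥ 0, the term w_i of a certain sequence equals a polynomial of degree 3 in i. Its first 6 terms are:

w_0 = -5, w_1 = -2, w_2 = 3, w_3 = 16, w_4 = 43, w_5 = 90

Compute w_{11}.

1st diffs: 3, 5, 13, 27, 47.
2nd diffs: 2, 8, 14, 20.
3rd diffs: 6, 6, 6 (constant).
Newton forward-difference form: w_i = -5 + 3·C(i,1) + 2·C(i,2) + 6·C(i,3).
At i = 11: i = 11, so w_{11} = -5 + 33 + 110 + 990 = 1128.

1128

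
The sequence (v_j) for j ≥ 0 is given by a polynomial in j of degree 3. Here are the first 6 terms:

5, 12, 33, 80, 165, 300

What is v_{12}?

3653

1st diffs: 7, 21, 47, 85, 135.
2nd diffs: 14, 26, 38, 50.
3rd diffs: 12, 12, 12 (constant).
Newton forward-difference form: v_j = 5 + 7·C(j,1) + 14·C(j,2) + 12·C(j,3).
At j = 12: j = 12, so v_{12} = 5 + 84 + 924 + 2640 = 3653.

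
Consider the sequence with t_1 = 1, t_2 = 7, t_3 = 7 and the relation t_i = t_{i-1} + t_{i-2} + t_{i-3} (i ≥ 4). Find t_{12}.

1999

Step forward from the initial values:
t_4 = 15  t_5 = 29  t_6 = 51  t_7 = 95  t_8 = 175  t_9 = 321  t_{10} = 591  t_{11} = 1087  t_{12} = 1999.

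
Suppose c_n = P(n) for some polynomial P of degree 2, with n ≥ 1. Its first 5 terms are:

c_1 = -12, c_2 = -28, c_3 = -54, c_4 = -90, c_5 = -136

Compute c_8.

-334

1st diffs: -16, -26, -36, -46.
2nd diffs: -10, -10, -10 (constant).
So c_n = -5n^2 - n - 6.
Evaluating at n = 8 gives c_8 = -334.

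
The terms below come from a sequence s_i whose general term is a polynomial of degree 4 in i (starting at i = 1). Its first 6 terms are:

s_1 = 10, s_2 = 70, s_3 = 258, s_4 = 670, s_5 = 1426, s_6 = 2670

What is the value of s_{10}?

1st diffs: 60, 188, 412, 756, 1244.
2nd diffs: 128, 224, 344, 488.
3rd diffs: 96, 120, 144.
4th diffs: 24, 24 (constant).
Newton forward-difference form: s_i = 10 + 60·C(i-1,1) + 128·C(i-1,2) + 96·C(i-1,3) + 24·C(i-1,4).
At i = 10: i-1 = 9, so s_{10} = 10 + 540 + 4608 + 8064 + 3024 = 16246.

16246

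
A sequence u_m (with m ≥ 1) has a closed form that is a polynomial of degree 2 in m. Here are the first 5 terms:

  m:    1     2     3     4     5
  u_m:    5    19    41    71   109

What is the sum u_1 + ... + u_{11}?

1st diffs: 14, 22, 30, 38.
2nd diffs: 8, 8, 8 (constant).
Newton forward-difference form: u_m = 5 + 14·C(m-1,1) + 8·C(m-1,2).
Continuing: …, 155, 209, 271, 341, …, u_{11} = 505.
Summing m = 1..11 (11 terms) gives 2145.

2145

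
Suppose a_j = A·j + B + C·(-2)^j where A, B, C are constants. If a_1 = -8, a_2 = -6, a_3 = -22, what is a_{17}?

-131142

At j = 1, 2, 3: A + B - 2C = -8; 2A + B + 4C = -6; 3A + B - 8C = -22.
Subtracting the first from the second: A + 6C = 2.
Subtracting the second from the third: A - 12C = -16.
Solving: C = 1, A = -4, then B = -2.
Therefore a_{17} = -68 + (-2) + 1·(-131072) = -131142.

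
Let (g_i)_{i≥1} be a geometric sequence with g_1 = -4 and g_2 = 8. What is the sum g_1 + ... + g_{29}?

Common ratio r = -2.
g_i = (-4)·(-2)^(i-1).
S = (-4)·((-2)^29 - 1)/(-2 - 1) = (-4)·(-536870912 - 1)/(-3) = -715827884.

-715827884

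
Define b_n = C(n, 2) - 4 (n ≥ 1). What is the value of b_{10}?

C(10, 2) = 45, so b_{10} = 41.

41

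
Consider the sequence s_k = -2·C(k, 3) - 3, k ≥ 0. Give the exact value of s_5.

-23

C(5, 3) = 10, so s_5 = -23.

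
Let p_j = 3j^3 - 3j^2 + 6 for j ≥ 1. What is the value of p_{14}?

p_{14} = 3·14^3 - 3·14^2 + 6 = 7650.

7650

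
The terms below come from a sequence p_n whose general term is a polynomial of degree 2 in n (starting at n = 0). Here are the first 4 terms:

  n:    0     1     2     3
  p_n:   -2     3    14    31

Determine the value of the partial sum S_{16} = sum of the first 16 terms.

1st diffs: 5, 11, 17.
2nd diffs: 6, 6 (constant).
Newton forward-difference form: p_n = -2 + 5·C(n,1) + 6·C(n,2).
Continuing: …, 54, 83, 118, 159, …, p_{15} = 703.
Summing n = 0..15 (16 terms) gives 3928.

3928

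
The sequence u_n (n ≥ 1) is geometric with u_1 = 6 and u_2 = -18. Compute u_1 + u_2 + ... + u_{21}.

Common ratio r = -3.
u_n = 6·(-3)^(n-1).
S = 6·((-3)^21 - 1)/(-3 - 1) = 6·(-10460353203 - 1)/(-4) = 15690529806.

15690529806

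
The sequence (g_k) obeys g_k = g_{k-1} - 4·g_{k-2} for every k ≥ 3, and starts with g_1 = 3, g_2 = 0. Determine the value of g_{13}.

-11868

g_3 = -12;  g_4 = -12;  g_5 = 36;  …;  g_{10} = 1428;  g_{11} = 2052;  g_{12} = -3660;  g_{13} = -11868.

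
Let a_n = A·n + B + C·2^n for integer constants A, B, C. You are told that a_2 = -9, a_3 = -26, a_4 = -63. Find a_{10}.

The three given values yield: 2A + B + 4C = -9; 3A + B + 8C = -26; 4A + B + 16C = -63.
Subtracting the first from the second: A + 4C = -17.
Subtracting the second from the third: A + 8C = -37.
Solving: C = -5, A = 3, then B = 5.
Therefore a_{10} = 30 + 5 + (-5)·1024 = -5085.

-5085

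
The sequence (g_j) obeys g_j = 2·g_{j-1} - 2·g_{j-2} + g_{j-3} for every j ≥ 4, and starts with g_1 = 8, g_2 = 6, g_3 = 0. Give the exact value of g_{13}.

8

g_4 = -4  g_5 = -2  g_6 = 4  g_7 = 8  g_8 = 6  g_9 = 0  g_{10} = -4  g_{11} = -2  g_{12} = 4  g_{13} = 8.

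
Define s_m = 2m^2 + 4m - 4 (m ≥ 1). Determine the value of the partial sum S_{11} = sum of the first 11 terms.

1232

Over m = 1..11: Σm = 66, Σm² = 506.
Total = (2)·506 + (4)·66 + (-4)·11 = 1232.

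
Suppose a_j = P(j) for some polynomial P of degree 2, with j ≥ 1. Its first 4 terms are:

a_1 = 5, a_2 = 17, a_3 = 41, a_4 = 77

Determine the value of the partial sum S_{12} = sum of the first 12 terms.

1st diffs: 12, 24, 36.
2nd diffs: 12, 12 (constant).
Newton forward-difference form: a_j = 5 + 12·C(j-1,1) + 12·C(j-1,2).
Continuing: …, 125, 185, 257, 341, …, a_{12} = 797.
Summing j = 1..12 (12 terms) gives 3492.

3492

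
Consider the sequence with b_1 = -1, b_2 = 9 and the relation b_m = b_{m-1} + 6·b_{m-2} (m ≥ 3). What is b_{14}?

2251713

b_3 = 3, b_4 = 57, b_5 = 75, …, b_{11} = 80211, b_{12} = 252921, b_{13} = 734187, b_{14} = 2251713.
(Characteristic roots are 3 and -2.)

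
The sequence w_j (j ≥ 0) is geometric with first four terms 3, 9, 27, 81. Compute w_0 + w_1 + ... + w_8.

Common ratio r = 3.
w_j = 3·3^(j-0).
S = 3·(3^9 - 1)/(3 - 1) = 3·(19683 - 1)/(2) = 29523.

29523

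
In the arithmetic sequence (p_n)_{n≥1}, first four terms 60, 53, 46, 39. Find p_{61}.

-360

Common difference d = -7.
p_n = 60 + (n - 1)·(-7).
p_{61} = 60 + 60·(-7) = -360.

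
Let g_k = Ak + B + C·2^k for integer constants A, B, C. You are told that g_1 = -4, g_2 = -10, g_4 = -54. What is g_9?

-2028

The three given values yield: A + B + 2C = -4; 2A + B + 4C = -10; 4A + B + 16C = -54.
Subtracting the first from the second: A + 2C = -6.
Subtracting the second from the third: 2A + 12C = -44.
Solving: C = -4, A = 2, then B = 2.
Hence g_9 = 2·9 + 2 + (-4)·512 = -2028.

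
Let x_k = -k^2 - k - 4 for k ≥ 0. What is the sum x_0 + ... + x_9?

-370

Over k = 0..9: Σk = 45, Σk² = 285.
Total = (-1)·285 + (-1)·45 + (-4)·10 = -370.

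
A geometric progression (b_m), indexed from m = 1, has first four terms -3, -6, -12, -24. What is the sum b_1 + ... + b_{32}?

Common ratio r = 2.
b_m = (-3)·2^(m-1).
S = (-3)·(2^32 - 1)/(2 - 1) = (-3)·(4294967296 - 1)/(1) = -12884901885.

-12884901885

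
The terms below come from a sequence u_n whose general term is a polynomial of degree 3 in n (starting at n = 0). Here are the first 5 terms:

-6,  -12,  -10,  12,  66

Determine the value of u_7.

1st diffs: -6, 2, 22, 54.
2nd diffs: 8, 20, 32.
3rd diffs: 12, 12 (constant).
Newton forward-difference form: u_n = -6 + (-6)·C(n,1) + 8·C(n,2) + 12·C(n,3).
At n = 7: n = 7, so u_7 = -6 - 42 + 168 + 420 = 540.

540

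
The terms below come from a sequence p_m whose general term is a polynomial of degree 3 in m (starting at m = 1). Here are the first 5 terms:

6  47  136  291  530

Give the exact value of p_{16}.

13851

1st diffs: 41, 89, 155, 239.
2nd diffs: 48, 66, 84.
3rd diffs: 18, 18 (constant).
Newton forward-difference form: p_m = 6 + 41·C(m-1,1) + 48·C(m-1,2) + 18·C(m-1,3).
At m = 16: m-1 = 15, so p_{16} = 6 + 615 + 5040 + 8190 = 13851.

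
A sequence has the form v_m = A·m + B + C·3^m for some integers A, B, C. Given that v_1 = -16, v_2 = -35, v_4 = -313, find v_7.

-8722

Plug in m = 1, 2, 4: A + B + 3C = -16; 2A + B + 9C = -35; 4A + B + 81C = -313.
Subtracting the first from the second: A + 6C = -19.
Subtracting the second from the third: 2A + 72C = -278.
Solving: C = -4, A = 5, then B = -9.
Therefore v_7 = 35 + (-9) + (-4)·2187 = -8722.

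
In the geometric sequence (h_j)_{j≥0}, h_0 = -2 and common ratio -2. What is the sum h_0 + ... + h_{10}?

h_j = (-2)·(-2)^(j-0).
S = (-2)·((-2)^11 - 1)/(-2 - 1) = (-2)·(-2048 - 1)/(-3) = -1366.

-1366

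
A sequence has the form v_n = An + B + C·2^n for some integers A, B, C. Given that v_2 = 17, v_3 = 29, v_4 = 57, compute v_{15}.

131021

The three given values yield: 2A + B + 4C = 17; 3A + B + 8C = 29; 4A + B + 16C = 57.
Subtracting the first from the second: A + 4C = 12.
Subtracting the second from the third: A + 8C = 28.
Solving: C = 4, A = -4, then B = 9.
Hence v_{15} = -4·15 + 9 + 4·32768 = 131021.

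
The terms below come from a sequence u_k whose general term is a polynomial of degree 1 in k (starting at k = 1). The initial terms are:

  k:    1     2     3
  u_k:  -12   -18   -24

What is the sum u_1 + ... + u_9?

-324

1st diffs: -6, -6 (constant).
So u_k = -6k - 6.
Continuing: …, -30, -36, -42, -48, …, u_9 = -60.
Summing k = 1..9 (9 terms) gives -324.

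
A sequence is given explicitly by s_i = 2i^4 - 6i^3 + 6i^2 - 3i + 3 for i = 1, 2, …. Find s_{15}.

s_{15} = 2·15^4 - 6·15^3 + 6·15^2 - 3·15 + 3 = 82308.

82308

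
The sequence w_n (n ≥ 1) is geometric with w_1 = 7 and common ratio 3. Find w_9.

w_n = 7·3^(n-1).
w_9 = 7·3^8 = 45927.

45927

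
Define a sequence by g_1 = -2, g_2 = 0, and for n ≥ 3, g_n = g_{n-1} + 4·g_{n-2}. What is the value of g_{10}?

Applying the relation repeatedly:
g_3 = -8  g_4 = -8  g_5 = -40  g_6 = -72  g_7 = -232  g_8 = -520  g_9 = -1448  g_{10} = -3528.

-3528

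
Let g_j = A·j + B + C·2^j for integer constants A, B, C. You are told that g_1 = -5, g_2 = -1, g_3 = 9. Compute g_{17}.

Write the equations: A + B + 2C = -5; 2A + B + 4C = -1; 3A + B + 8C = 9.
Subtracting the first from the second: A + 2C = 4.
Subtracting the second from the third: A + 4C = 10.
Solving: C = 3, A = -2, then B = -9.
Hence g_{17} = -2·17 + (-9) + 3·131072 = 393173.

393173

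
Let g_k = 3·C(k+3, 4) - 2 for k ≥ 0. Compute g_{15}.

C(18, 4) = 3060, so g_{15} = 9178.

9178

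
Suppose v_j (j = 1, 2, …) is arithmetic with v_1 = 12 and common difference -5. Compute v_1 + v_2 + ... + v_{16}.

v_j = 12 + (j - 1)·(-5).
v_{16} = -63; S = 16·(12 + (-63))/2 = -408.

-408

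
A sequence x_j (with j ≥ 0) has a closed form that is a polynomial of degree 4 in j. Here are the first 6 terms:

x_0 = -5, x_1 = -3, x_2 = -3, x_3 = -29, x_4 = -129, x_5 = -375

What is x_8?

-3069

1st diffs: 2, 0, -26, -100, -246.
2nd diffs: -2, -26, -74, -146.
3rd diffs: -24, -48, -72.
4th diffs: -24, -24 (constant).
So x_j = -j^4 + 2j^3 + j - 5.
Evaluating at j = 8 gives x_8 = -3069.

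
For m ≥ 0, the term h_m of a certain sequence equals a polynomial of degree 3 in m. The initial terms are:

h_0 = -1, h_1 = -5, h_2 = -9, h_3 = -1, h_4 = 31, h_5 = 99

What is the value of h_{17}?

8091

1st diffs: -4, -4, 8, 32, 68.
2nd diffs: 0, 12, 24, 36.
3rd diffs: 12, 12, 12 (constant).
So h_m = 2m^3 - 6m^2 - 1.
Evaluating at m = 17 gives h_{17} = 8091.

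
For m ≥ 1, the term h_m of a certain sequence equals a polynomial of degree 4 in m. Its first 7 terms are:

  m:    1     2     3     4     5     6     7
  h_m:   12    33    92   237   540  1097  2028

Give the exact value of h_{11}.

1st diffs: 21, 59, 145, 303, 557, 931.
2nd diffs: 38, 86, 158, 254, 374.
3rd diffs: 48, 72, 96, 120.
4th diffs: 24, 24, 24 (constant).
Newton forward-difference form: h_m = 12 + 21·C(m-1,1) + 38·C(m-1,2) + 48·C(m-1,3) + 24·C(m-1,4).
At m = 11: m-1 = 10, so h_{11} = 12 + 210 + 1710 + 5760 + 5040 = 12732.

12732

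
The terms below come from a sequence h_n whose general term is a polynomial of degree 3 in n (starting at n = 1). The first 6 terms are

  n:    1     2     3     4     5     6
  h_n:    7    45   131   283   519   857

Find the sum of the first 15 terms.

50505

1st diffs: 38, 86, 152, 236, 338.
2nd diffs: 48, 66, 84, 102.
3rd diffs: 18, 18, 18 (constant).
Newton forward-difference form: h_n = 7 + 38·C(n-1,1) + 48·C(n-1,2) + 18·C(n-1,3).
Continuing: …, 1315, 1911, 2663, 3589, …, h_{15} = 11459.
Summing n = 1..15 (15 terms) gives 50505.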